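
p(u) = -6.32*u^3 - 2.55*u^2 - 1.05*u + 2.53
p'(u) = -18.96*u^2 - 5.1*u - 1.05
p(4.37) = -578.18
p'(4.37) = -385.41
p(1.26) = -15.48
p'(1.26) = -37.58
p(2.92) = -179.63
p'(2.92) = -177.60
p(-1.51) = 20.06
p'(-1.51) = -36.58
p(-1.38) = 15.73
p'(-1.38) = -30.12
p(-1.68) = 27.06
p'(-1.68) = -45.99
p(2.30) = -90.27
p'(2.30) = -113.08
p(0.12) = 2.36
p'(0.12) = -1.94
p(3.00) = -194.21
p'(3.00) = -186.99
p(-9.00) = 4412.71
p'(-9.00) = -1490.91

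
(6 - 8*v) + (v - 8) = -7*v - 2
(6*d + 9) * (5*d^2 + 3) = 30*d^3 + 45*d^2 + 18*d + 27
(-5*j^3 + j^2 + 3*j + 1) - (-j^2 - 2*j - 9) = -5*j^3 + 2*j^2 + 5*j + 10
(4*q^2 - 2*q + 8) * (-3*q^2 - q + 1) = -12*q^4 + 2*q^3 - 18*q^2 - 10*q + 8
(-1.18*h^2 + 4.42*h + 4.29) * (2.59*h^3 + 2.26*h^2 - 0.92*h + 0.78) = -3.0562*h^5 + 8.781*h^4 + 22.1859*h^3 + 4.7086*h^2 - 0.4992*h + 3.3462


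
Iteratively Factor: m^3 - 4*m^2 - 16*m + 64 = (m - 4)*(m^2 - 16) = (m - 4)*(m + 4)*(m - 4)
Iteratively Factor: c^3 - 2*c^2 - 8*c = (c + 2)*(c^2 - 4*c) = (c - 4)*(c + 2)*(c)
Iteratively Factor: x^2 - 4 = (x - 2)*(x + 2)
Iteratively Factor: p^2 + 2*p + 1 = (p + 1)*(p + 1)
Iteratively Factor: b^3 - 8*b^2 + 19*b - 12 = (b - 3)*(b^2 - 5*b + 4) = (b - 3)*(b - 1)*(b - 4)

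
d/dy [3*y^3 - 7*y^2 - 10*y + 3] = 9*y^2 - 14*y - 10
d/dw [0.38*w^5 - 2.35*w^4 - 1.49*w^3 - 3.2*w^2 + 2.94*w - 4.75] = 1.9*w^4 - 9.4*w^3 - 4.47*w^2 - 6.4*w + 2.94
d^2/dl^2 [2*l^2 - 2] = 4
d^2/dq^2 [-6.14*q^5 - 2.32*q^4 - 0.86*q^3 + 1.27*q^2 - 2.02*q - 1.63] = -122.8*q^3 - 27.84*q^2 - 5.16*q + 2.54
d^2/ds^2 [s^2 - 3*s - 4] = 2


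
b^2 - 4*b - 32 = (b - 8)*(b + 4)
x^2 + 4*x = x*(x + 4)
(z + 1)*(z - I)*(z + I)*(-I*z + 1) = -I*z^4 + z^3 - I*z^3 + z^2 - I*z^2 + z - I*z + 1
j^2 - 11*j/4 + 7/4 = (j - 7/4)*(j - 1)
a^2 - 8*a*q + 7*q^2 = (a - 7*q)*(a - q)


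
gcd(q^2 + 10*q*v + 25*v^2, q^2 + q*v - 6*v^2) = 1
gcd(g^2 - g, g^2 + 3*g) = g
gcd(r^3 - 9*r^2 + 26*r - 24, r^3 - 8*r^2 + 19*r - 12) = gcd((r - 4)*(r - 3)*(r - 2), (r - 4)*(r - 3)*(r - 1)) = r^2 - 7*r + 12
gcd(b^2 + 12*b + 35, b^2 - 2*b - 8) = 1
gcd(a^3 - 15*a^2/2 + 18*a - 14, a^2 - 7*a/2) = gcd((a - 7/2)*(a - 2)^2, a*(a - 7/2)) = a - 7/2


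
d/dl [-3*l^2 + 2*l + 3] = 2 - 6*l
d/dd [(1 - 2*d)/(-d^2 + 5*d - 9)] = (-2*d^2 + 2*d + 13)/(d^4 - 10*d^3 + 43*d^2 - 90*d + 81)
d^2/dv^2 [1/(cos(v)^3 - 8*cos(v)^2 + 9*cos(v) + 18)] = ((39*cos(v) - 64*cos(2*v) + 9*cos(3*v))*(cos(v)^3 - 8*cos(v)^2 + 9*cos(v) + 18)/4 + 2*(3*cos(v)^2 - 16*cos(v) + 9)^2*sin(v)^2)/(cos(v)^3 - 8*cos(v)^2 + 9*cos(v) + 18)^3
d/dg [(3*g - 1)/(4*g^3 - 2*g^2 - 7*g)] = (-24*g^3 + 18*g^2 - 4*g - 7)/(g^2*(16*g^4 - 16*g^3 - 52*g^2 + 28*g + 49))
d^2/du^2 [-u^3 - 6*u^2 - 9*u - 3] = -6*u - 12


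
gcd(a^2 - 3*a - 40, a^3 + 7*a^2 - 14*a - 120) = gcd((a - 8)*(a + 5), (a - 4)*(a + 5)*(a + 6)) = a + 5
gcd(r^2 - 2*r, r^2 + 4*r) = r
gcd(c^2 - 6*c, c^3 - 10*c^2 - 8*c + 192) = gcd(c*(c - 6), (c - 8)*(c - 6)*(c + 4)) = c - 6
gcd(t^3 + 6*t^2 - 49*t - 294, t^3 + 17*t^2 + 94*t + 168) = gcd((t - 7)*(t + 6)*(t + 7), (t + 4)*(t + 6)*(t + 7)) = t^2 + 13*t + 42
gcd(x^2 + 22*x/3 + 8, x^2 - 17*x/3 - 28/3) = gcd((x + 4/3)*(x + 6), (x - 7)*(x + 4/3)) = x + 4/3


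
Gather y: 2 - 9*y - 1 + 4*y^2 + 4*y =4*y^2 - 5*y + 1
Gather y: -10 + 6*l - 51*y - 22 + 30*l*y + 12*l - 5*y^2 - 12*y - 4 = 18*l - 5*y^2 + y*(30*l - 63) - 36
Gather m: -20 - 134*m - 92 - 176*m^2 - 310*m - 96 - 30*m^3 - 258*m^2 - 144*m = -30*m^3 - 434*m^2 - 588*m - 208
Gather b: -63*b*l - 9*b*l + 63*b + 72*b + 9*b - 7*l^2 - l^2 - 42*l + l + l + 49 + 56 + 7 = b*(144 - 72*l) - 8*l^2 - 40*l + 112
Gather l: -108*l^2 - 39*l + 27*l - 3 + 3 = -108*l^2 - 12*l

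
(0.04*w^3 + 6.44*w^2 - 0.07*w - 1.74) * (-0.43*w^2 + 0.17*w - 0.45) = -0.0172*w^5 - 2.7624*w^4 + 1.1069*w^3 - 2.1617*w^2 - 0.2643*w + 0.783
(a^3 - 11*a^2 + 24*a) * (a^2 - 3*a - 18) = a^5 - 14*a^4 + 39*a^3 + 126*a^2 - 432*a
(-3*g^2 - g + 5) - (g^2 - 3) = -4*g^2 - g + 8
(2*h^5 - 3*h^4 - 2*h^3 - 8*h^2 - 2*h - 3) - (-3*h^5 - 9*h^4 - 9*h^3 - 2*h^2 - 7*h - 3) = 5*h^5 + 6*h^4 + 7*h^3 - 6*h^2 + 5*h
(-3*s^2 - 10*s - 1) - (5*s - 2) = -3*s^2 - 15*s + 1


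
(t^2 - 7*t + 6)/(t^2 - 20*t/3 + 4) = 3*(t - 1)/(3*t - 2)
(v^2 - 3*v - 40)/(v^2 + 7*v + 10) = (v - 8)/(v + 2)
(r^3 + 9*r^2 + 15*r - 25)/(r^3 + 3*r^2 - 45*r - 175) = (r - 1)/(r - 7)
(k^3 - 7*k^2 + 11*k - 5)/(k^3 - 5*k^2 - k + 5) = (k - 1)/(k + 1)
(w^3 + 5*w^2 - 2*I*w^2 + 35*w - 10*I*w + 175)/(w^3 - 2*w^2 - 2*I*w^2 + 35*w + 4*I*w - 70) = (w + 5)/(w - 2)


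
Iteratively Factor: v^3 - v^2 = (v)*(v^2 - v) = v*(v - 1)*(v)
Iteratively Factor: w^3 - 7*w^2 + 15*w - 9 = (w - 3)*(w^2 - 4*w + 3) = (w - 3)^2*(w - 1)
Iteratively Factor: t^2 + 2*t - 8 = (t + 4)*(t - 2)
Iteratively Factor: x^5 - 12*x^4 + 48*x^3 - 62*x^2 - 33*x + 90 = (x - 2)*(x^4 - 10*x^3 + 28*x^2 - 6*x - 45) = (x - 5)*(x - 2)*(x^3 - 5*x^2 + 3*x + 9) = (x - 5)*(x - 2)*(x + 1)*(x^2 - 6*x + 9) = (x - 5)*(x - 3)*(x - 2)*(x + 1)*(x - 3)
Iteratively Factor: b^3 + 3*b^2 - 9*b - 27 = (b + 3)*(b^2 - 9) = (b - 3)*(b + 3)*(b + 3)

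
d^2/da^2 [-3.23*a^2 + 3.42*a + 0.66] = -6.46000000000000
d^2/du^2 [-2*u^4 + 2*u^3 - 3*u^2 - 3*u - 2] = -24*u^2 + 12*u - 6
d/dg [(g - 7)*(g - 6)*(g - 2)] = 3*g^2 - 30*g + 68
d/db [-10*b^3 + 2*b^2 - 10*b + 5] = -30*b^2 + 4*b - 10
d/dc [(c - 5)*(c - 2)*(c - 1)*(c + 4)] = 4*c^3 - 12*c^2 - 30*c + 58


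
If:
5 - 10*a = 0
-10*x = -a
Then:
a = 1/2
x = 1/20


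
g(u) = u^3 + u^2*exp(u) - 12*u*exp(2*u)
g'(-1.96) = 12.21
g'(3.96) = -293264.45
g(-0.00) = 0.00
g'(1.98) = -3053.42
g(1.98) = -1210.23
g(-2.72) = -19.49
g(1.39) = -258.42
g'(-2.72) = 22.56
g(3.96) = -129879.45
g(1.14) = -128.20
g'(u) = u^2*exp(u) + 3*u^2 - 24*u*exp(2*u) + 2*u*exp(u) - 12*exp(2*u)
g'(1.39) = -706.44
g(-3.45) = -40.64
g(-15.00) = -3375.00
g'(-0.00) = -12.00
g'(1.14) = -369.72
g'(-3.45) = 35.94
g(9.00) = -7090619588.03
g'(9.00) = -14969670515.00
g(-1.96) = -6.52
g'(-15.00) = 675.00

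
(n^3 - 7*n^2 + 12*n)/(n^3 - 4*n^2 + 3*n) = (n - 4)/(n - 1)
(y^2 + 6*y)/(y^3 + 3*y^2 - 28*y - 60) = y/(y^2 - 3*y - 10)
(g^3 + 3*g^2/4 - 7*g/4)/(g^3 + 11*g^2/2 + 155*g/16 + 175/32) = 8*g*(g - 1)/(8*g^2 + 30*g + 25)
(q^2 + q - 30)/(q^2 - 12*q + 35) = (q + 6)/(q - 7)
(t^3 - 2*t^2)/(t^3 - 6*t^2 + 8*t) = t/(t - 4)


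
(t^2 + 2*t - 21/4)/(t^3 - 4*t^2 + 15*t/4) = (2*t + 7)/(t*(2*t - 5))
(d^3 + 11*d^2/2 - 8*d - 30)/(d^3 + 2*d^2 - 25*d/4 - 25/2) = 2*(d + 6)/(2*d + 5)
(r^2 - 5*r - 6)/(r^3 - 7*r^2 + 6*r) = (r + 1)/(r*(r - 1))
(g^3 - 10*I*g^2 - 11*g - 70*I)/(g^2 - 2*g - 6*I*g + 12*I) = (g^3 - 10*I*g^2 - 11*g - 70*I)/(g^2 - 2*g - 6*I*g + 12*I)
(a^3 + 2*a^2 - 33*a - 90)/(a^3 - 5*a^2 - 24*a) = (a^2 - a - 30)/(a*(a - 8))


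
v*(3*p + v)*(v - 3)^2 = 3*p*v^3 - 18*p*v^2 + 27*p*v + v^4 - 6*v^3 + 9*v^2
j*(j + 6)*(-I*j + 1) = -I*j^3 + j^2 - 6*I*j^2 + 6*j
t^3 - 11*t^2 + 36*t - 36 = (t - 6)*(t - 3)*(t - 2)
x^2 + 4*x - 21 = (x - 3)*(x + 7)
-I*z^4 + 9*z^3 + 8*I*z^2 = z^2*(z + 8*I)*(-I*z + 1)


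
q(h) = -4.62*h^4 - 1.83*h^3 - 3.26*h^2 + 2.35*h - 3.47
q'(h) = -18.48*h^3 - 5.49*h^2 - 6.52*h + 2.35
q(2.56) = -247.95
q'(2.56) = -360.36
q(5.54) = -4753.58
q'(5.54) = -3344.45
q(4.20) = -1624.29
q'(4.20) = -1491.02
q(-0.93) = -10.46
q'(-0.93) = 18.53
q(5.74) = -5458.69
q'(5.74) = -3710.88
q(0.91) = -8.58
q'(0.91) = -22.06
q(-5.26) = -3376.30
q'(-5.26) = 2574.17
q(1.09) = -13.67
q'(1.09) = -35.21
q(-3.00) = -364.67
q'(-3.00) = 471.46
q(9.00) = -31892.27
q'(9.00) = -13972.94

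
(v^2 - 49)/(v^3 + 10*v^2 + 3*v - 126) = (v - 7)/(v^2 + 3*v - 18)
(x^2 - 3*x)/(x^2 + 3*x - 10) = x*(x - 3)/(x^2 + 3*x - 10)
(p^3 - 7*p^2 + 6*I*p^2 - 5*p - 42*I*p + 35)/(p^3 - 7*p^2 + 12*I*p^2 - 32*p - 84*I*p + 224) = (p^2 + 6*I*p - 5)/(p^2 + 12*I*p - 32)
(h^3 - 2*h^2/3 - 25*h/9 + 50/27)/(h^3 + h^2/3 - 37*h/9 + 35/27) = (9*h^2 + 9*h - 10)/(9*h^2 + 18*h - 7)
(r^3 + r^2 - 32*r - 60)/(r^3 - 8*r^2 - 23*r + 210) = (r + 2)/(r - 7)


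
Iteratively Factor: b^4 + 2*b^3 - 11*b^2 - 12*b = (b + 1)*(b^3 + b^2 - 12*b) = (b - 3)*(b + 1)*(b^2 + 4*b) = b*(b - 3)*(b + 1)*(b + 4)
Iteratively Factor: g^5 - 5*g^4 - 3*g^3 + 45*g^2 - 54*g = (g + 3)*(g^4 - 8*g^3 + 21*g^2 - 18*g) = (g - 3)*(g + 3)*(g^3 - 5*g^2 + 6*g) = (g - 3)*(g - 2)*(g + 3)*(g^2 - 3*g) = (g - 3)^2*(g - 2)*(g + 3)*(g)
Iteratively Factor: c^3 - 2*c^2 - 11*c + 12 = (c - 1)*(c^2 - c - 12) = (c - 4)*(c - 1)*(c + 3)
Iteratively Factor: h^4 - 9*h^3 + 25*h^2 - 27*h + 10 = (h - 2)*(h^3 - 7*h^2 + 11*h - 5) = (h - 5)*(h - 2)*(h^2 - 2*h + 1) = (h - 5)*(h - 2)*(h - 1)*(h - 1)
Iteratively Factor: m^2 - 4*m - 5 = (m - 5)*(m + 1)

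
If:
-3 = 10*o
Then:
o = -3/10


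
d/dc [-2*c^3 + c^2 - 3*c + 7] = -6*c^2 + 2*c - 3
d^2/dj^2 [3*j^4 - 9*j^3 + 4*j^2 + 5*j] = 36*j^2 - 54*j + 8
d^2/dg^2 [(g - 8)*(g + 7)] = 2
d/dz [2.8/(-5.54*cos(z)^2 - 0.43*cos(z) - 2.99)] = -(31.024*cos(z) + 1.204)*sin(z)/(5.54*cos(z)^2 + 0.43*cos(z) + 2.99)^2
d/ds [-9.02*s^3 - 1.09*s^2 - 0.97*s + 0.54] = -27.06*s^2 - 2.18*s - 0.97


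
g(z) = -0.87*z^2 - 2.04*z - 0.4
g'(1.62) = -4.86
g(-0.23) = 0.02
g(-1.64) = 0.61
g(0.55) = -1.79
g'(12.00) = -22.92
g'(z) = -1.74*z - 2.04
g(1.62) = -5.99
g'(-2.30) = 1.96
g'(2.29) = -6.02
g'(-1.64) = 0.81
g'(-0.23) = -1.64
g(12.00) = -150.16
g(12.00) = -150.16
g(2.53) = -11.13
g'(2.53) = -6.44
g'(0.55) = -3.00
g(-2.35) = -0.41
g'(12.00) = -22.92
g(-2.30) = -0.31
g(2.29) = -9.63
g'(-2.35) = 2.05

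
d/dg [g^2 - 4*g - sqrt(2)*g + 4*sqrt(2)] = 2*g - 4 - sqrt(2)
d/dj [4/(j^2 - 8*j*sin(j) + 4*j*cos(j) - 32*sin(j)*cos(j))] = 8*(2*j*sin(j) + 4*j*cos(j) - j + 4*sin(j) - 2*cos(j) + 16*cos(2*j))/((j - 8*sin(j))^2*(j + 4*cos(j))^2)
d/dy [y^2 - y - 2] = 2*y - 1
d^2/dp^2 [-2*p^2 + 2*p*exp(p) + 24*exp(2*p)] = 2*p*exp(p) + 96*exp(2*p) + 4*exp(p) - 4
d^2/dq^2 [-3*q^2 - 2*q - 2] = -6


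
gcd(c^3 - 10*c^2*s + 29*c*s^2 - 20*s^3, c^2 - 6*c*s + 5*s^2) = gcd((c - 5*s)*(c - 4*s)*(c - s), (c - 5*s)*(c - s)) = c^2 - 6*c*s + 5*s^2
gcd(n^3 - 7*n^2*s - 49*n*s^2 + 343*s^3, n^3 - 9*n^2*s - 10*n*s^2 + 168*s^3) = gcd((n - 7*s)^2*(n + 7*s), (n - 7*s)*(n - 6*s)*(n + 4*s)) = -n + 7*s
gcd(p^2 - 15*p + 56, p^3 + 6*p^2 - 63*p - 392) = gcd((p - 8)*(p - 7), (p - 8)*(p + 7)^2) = p - 8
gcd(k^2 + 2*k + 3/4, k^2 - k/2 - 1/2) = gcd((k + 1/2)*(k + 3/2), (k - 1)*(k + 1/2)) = k + 1/2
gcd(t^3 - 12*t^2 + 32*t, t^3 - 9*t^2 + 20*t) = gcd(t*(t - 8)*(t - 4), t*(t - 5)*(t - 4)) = t^2 - 4*t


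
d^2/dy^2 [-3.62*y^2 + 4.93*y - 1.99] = -7.24000000000000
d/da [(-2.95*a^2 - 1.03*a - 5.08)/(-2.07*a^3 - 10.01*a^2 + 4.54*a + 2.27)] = (-6.1065*a^4 - 4.2642*a^3 - 55.2501*a^2 - 115.0946*a + 20.7251)/(4.2849*a^6 + 41.4414*a^5 + 81.4045*a^4 - 100.2886*a^3 - 24.8338*a^2 + 20.6116*a + 5.1529)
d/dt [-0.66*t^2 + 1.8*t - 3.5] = 1.8 - 1.32*t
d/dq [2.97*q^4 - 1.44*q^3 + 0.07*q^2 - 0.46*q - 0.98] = 11.88*q^3 - 4.32*q^2 + 0.14*q - 0.46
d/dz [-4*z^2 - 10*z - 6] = -8*z - 10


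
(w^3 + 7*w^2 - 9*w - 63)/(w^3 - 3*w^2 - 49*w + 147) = (w + 3)/(w - 7)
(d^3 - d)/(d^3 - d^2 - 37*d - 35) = d*(d - 1)/(d^2 - 2*d - 35)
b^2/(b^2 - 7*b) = b/(b - 7)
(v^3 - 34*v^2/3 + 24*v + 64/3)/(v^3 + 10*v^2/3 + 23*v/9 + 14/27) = 9*(v^2 - 12*v + 32)/(9*v^2 + 24*v + 7)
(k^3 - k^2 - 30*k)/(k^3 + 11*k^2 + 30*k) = (k - 6)/(k + 6)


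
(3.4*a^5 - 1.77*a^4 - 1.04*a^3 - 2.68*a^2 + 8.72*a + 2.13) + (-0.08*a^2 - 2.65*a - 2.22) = 3.4*a^5 - 1.77*a^4 - 1.04*a^3 - 2.76*a^2 + 6.07*a - 0.0900000000000003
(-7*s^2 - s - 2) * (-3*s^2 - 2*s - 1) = 21*s^4 + 17*s^3 + 15*s^2 + 5*s + 2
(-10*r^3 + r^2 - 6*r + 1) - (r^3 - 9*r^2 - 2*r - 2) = -11*r^3 + 10*r^2 - 4*r + 3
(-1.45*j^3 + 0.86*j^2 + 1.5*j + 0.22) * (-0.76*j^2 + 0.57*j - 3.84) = 1.102*j^5 - 1.4801*j^4 + 4.9182*j^3 - 2.6146*j^2 - 5.6346*j - 0.8448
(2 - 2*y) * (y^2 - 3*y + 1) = -2*y^3 + 8*y^2 - 8*y + 2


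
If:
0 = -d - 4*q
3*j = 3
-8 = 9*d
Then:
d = -8/9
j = 1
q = 2/9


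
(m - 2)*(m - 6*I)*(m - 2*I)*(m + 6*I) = m^4 - 2*m^3 - 2*I*m^3 + 36*m^2 + 4*I*m^2 - 72*m - 72*I*m + 144*I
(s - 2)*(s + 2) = s^2 - 4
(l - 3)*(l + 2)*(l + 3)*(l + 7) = l^4 + 9*l^3 + 5*l^2 - 81*l - 126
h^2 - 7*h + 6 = (h - 6)*(h - 1)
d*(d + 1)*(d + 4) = d^3 + 5*d^2 + 4*d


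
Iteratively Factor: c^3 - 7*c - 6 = (c + 2)*(c^2 - 2*c - 3) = (c + 1)*(c + 2)*(c - 3)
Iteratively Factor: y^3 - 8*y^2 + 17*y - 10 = (y - 1)*(y^2 - 7*y + 10) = (y - 2)*(y - 1)*(y - 5)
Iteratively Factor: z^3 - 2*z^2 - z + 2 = (z - 2)*(z^2 - 1) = (z - 2)*(z + 1)*(z - 1)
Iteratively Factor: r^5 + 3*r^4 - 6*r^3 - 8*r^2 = (r + 1)*(r^4 + 2*r^3 - 8*r^2) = r*(r + 1)*(r^3 + 2*r^2 - 8*r) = r*(r - 2)*(r + 1)*(r^2 + 4*r) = r*(r - 2)*(r + 1)*(r + 4)*(r)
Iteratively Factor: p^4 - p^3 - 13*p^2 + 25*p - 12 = (p - 3)*(p^3 + 2*p^2 - 7*p + 4) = (p - 3)*(p + 4)*(p^2 - 2*p + 1) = (p - 3)*(p - 1)*(p + 4)*(p - 1)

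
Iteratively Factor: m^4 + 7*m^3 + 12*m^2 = (m + 3)*(m^3 + 4*m^2) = m*(m + 3)*(m^2 + 4*m) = m^2*(m + 3)*(m + 4)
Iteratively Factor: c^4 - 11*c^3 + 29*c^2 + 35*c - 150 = (c - 3)*(c^3 - 8*c^2 + 5*c + 50) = (c - 5)*(c - 3)*(c^2 - 3*c - 10) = (c - 5)^2*(c - 3)*(c + 2)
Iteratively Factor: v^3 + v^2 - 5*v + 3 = (v - 1)*(v^2 + 2*v - 3) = (v - 1)*(v + 3)*(v - 1)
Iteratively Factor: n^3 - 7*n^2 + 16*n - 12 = (n - 2)*(n^2 - 5*n + 6) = (n - 3)*(n - 2)*(n - 2)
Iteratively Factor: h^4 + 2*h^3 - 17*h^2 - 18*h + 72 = (h - 2)*(h^3 + 4*h^2 - 9*h - 36) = (h - 2)*(h + 4)*(h^2 - 9) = (h - 2)*(h + 3)*(h + 4)*(h - 3)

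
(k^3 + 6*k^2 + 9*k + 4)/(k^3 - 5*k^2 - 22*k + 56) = (k^2 + 2*k + 1)/(k^2 - 9*k + 14)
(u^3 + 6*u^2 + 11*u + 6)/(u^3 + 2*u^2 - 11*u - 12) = (u^2 + 5*u + 6)/(u^2 + u - 12)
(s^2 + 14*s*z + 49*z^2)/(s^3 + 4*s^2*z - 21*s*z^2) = (-s - 7*z)/(s*(-s + 3*z))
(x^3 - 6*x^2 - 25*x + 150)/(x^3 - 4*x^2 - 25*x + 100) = (x - 6)/(x - 4)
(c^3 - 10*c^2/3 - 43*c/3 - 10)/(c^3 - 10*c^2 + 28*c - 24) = (3*c^2 + 8*c + 5)/(3*(c^2 - 4*c + 4))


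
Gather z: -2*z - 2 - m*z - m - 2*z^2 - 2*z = -m - 2*z^2 + z*(-m - 4) - 2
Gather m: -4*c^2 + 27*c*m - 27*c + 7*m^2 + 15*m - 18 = -4*c^2 - 27*c + 7*m^2 + m*(27*c + 15) - 18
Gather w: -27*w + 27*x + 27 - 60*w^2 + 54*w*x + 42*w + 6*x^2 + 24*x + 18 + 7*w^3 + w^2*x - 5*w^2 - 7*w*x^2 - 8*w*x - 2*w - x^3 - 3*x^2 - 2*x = 7*w^3 + w^2*(x - 65) + w*(-7*x^2 + 46*x + 13) - x^3 + 3*x^2 + 49*x + 45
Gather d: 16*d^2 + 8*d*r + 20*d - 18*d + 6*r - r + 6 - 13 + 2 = 16*d^2 + d*(8*r + 2) + 5*r - 5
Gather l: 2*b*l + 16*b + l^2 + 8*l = 16*b + l^2 + l*(2*b + 8)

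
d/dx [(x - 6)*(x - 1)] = 2*x - 7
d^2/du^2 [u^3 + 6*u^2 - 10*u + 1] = 6*u + 12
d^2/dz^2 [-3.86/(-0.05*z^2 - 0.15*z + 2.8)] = (-0.0193*z^2 - 0.0579*z + 3.86*(0.1*z + 0.15)*(0.2*z + 0.3) + 1.0808)/(0.05*z^2 + 0.15*z - 2.8)^3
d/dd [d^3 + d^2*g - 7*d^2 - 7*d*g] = 3*d^2 + 2*d*g - 14*d - 7*g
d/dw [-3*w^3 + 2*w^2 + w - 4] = -9*w^2 + 4*w + 1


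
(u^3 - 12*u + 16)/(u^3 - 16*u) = (u^2 - 4*u + 4)/(u*(u - 4))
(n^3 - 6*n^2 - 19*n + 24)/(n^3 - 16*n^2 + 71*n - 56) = (n + 3)/(n - 7)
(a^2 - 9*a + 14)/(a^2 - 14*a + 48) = (a^2 - 9*a + 14)/(a^2 - 14*a + 48)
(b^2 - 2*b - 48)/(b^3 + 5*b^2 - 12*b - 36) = (b - 8)/(b^2 - b - 6)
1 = 1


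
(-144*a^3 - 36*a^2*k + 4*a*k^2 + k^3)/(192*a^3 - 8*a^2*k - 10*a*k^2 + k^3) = (-6*a - k)/(8*a - k)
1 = 1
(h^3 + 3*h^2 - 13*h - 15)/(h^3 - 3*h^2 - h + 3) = (h + 5)/(h - 1)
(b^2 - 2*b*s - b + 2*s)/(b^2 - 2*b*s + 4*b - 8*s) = (b - 1)/(b + 4)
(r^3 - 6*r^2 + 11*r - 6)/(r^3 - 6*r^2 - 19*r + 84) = (r^2 - 3*r + 2)/(r^2 - 3*r - 28)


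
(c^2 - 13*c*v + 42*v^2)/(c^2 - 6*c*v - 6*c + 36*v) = (c - 7*v)/(c - 6)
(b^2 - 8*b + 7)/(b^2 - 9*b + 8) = (b - 7)/(b - 8)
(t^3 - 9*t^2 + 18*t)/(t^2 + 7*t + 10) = t*(t^2 - 9*t + 18)/(t^2 + 7*t + 10)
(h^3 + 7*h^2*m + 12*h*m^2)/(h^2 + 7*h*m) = (h^2 + 7*h*m + 12*m^2)/(h + 7*m)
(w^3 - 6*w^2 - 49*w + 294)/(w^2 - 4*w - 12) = (w^2 - 49)/(w + 2)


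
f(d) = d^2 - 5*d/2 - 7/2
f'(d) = 2*d - 5/2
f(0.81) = -4.87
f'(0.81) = -0.88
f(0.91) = -4.95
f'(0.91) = -0.68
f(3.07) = -1.75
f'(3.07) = 3.64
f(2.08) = -4.37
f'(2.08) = 1.66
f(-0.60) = -1.64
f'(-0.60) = -3.70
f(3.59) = 0.41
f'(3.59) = 4.68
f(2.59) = -3.27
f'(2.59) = 2.68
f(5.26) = 11.02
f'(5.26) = 8.02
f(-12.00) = 170.50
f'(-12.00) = -26.50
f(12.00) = 110.50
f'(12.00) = 21.50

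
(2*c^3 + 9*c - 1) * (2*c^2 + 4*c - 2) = 4*c^5 + 8*c^4 + 14*c^3 + 34*c^2 - 22*c + 2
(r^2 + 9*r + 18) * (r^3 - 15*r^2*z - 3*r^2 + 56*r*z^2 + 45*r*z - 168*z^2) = r^5 - 15*r^4*z + 6*r^4 + 56*r^3*z^2 - 90*r^3*z - 9*r^3 + 336*r^2*z^2 + 135*r^2*z - 54*r^2 - 504*r*z^2 + 810*r*z - 3024*z^2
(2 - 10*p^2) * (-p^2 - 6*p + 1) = 10*p^4 + 60*p^3 - 12*p^2 - 12*p + 2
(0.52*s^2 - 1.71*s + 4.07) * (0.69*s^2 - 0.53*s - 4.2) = 0.3588*s^4 - 1.4555*s^3 + 1.5306*s^2 + 5.0249*s - 17.094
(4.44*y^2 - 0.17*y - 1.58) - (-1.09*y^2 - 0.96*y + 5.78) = 5.53*y^2 + 0.79*y - 7.36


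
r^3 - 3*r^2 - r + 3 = (r - 3)*(r - 1)*(r + 1)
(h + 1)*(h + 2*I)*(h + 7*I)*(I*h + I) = I*h^4 - 9*h^3 + 2*I*h^3 - 18*h^2 - 13*I*h^2 - 9*h - 28*I*h - 14*I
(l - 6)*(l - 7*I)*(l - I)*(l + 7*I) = l^4 - 6*l^3 - I*l^3 + 49*l^2 + 6*I*l^2 - 294*l - 49*I*l + 294*I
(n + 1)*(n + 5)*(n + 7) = n^3 + 13*n^2 + 47*n + 35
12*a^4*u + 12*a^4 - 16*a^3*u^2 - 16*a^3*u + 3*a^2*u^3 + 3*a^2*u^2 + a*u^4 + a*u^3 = (-2*a + u)*(-a + u)*(6*a + u)*(a*u + a)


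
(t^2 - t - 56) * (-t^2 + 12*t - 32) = -t^4 + 13*t^3 + 12*t^2 - 640*t + 1792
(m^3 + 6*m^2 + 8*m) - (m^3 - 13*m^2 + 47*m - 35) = 19*m^2 - 39*m + 35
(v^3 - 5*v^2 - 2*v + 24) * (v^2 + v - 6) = v^5 - 4*v^4 - 13*v^3 + 52*v^2 + 36*v - 144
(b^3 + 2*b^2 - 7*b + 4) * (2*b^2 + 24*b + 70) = 2*b^5 + 28*b^4 + 104*b^3 - 20*b^2 - 394*b + 280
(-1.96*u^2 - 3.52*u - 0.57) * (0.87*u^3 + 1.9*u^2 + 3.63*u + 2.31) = -1.7052*u^5 - 6.7864*u^4 - 14.2987*u^3 - 18.3882*u^2 - 10.2003*u - 1.3167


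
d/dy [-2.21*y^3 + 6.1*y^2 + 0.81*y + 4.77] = -6.63*y^2 + 12.2*y + 0.81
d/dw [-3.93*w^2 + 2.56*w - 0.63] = 2.56 - 7.86*w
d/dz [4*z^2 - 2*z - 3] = 8*z - 2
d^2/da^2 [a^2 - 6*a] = 2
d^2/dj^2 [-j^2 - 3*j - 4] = -2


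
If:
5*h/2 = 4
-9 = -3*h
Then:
No Solution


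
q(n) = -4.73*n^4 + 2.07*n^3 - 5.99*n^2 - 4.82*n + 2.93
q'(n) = -18.92*n^3 + 6.21*n^2 - 11.98*n - 4.82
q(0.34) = 0.62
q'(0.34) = -8.92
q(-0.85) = -1.04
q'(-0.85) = 21.47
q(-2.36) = -192.99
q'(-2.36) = 306.73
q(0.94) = -8.87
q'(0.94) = -26.31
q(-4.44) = -2113.14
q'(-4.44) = 1826.83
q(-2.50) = -239.57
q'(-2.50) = 359.57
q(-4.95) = -3210.81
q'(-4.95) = 2501.40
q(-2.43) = -215.35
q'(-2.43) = 332.44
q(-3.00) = -475.54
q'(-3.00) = 597.85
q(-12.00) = -102460.03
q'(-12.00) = 33726.94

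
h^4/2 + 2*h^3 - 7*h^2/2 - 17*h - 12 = (h/2 + 1/2)*(h - 3)*(h + 2)*(h + 4)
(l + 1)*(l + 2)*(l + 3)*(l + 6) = l^4 + 12*l^3 + 47*l^2 + 72*l + 36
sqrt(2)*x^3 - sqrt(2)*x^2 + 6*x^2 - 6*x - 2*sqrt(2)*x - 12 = (x - 2)*(x + 3*sqrt(2))*(sqrt(2)*x + sqrt(2))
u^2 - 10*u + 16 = (u - 8)*(u - 2)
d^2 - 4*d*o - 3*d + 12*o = (d - 3)*(d - 4*o)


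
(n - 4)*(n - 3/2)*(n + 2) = n^3 - 7*n^2/2 - 5*n + 12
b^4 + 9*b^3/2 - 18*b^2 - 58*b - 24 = (b - 4)*(b + 1/2)*(b + 2)*(b + 6)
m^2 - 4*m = m*(m - 4)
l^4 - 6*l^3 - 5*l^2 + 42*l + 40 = (l - 5)*(l - 4)*(l + 1)*(l + 2)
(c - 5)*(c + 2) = c^2 - 3*c - 10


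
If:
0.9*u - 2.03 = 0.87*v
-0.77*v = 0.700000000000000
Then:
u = 1.38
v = -0.91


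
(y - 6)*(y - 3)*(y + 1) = y^3 - 8*y^2 + 9*y + 18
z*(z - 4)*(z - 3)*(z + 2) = z^4 - 5*z^3 - 2*z^2 + 24*z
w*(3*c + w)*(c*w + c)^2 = 3*c^3*w^3 + 6*c^3*w^2 + 3*c^3*w + c^2*w^4 + 2*c^2*w^3 + c^2*w^2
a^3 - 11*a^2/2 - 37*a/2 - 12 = (a - 8)*(a + 1)*(a + 3/2)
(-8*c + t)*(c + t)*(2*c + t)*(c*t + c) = -16*c^4*t - 16*c^4 - 22*c^3*t^2 - 22*c^3*t - 5*c^2*t^3 - 5*c^2*t^2 + c*t^4 + c*t^3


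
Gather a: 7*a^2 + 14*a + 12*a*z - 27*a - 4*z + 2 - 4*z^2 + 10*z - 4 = 7*a^2 + a*(12*z - 13) - 4*z^2 + 6*z - 2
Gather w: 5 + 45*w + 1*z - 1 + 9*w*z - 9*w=w*(9*z + 36) + z + 4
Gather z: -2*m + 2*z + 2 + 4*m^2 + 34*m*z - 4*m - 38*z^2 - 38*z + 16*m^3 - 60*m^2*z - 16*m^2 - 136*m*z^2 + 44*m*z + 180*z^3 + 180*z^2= 16*m^3 - 12*m^2 - 6*m + 180*z^3 + z^2*(142 - 136*m) + z*(-60*m^2 + 78*m - 36) + 2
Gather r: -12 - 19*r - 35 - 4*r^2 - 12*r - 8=-4*r^2 - 31*r - 55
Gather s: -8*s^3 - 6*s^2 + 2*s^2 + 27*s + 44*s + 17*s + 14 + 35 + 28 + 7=-8*s^3 - 4*s^2 + 88*s + 84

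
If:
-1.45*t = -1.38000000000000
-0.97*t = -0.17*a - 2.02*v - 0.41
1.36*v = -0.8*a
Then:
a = -0.50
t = 0.95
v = 0.30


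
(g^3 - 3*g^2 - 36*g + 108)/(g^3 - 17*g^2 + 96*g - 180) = (g^2 + 3*g - 18)/(g^2 - 11*g + 30)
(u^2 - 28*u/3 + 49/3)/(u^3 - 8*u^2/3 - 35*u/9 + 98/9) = 3*(u - 7)/(3*u^2 - u - 14)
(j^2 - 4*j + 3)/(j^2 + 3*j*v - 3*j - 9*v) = (j - 1)/(j + 3*v)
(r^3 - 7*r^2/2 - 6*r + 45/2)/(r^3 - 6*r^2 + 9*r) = (r + 5/2)/r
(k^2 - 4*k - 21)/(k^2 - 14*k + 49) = (k + 3)/(k - 7)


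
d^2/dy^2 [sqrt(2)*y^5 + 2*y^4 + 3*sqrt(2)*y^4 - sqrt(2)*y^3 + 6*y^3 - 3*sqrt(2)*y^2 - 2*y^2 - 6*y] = 20*sqrt(2)*y^3 + 24*y^2 + 36*sqrt(2)*y^2 - 6*sqrt(2)*y + 36*y - 6*sqrt(2) - 4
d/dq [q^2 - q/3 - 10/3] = 2*q - 1/3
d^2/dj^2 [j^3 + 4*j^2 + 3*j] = 6*j + 8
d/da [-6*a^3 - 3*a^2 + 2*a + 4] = -18*a^2 - 6*a + 2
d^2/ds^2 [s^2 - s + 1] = 2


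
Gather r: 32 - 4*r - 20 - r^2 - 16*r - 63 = -r^2 - 20*r - 51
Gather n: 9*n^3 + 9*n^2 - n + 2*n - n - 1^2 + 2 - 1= 9*n^3 + 9*n^2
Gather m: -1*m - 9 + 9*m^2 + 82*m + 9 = 9*m^2 + 81*m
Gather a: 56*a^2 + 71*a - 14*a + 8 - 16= 56*a^2 + 57*a - 8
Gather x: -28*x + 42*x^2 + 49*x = 42*x^2 + 21*x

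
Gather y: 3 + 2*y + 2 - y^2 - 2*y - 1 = 4 - y^2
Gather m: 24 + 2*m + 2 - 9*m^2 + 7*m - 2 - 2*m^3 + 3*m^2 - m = -2*m^3 - 6*m^2 + 8*m + 24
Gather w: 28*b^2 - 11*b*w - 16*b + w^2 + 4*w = 28*b^2 - 16*b + w^2 + w*(4 - 11*b)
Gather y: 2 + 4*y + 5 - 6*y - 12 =-2*y - 5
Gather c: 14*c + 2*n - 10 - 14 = 14*c + 2*n - 24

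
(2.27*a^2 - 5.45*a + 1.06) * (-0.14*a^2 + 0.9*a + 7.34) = -0.3178*a^4 + 2.806*a^3 + 11.6084*a^2 - 39.049*a + 7.7804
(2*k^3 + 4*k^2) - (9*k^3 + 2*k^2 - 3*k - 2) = -7*k^3 + 2*k^2 + 3*k + 2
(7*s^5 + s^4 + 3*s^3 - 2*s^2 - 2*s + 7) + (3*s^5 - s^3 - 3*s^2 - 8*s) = 10*s^5 + s^4 + 2*s^3 - 5*s^2 - 10*s + 7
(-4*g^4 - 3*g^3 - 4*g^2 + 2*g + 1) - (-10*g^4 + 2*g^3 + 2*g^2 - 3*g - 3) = 6*g^4 - 5*g^3 - 6*g^2 + 5*g + 4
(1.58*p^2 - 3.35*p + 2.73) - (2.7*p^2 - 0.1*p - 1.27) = -1.12*p^2 - 3.25*p + 4.0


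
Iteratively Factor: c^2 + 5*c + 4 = (c + 1)*(c + 4)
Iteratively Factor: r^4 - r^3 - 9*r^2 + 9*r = (r - 1)*(r^3 - 9*r) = (r - 1)*(r + 3)*(r^2 - 3*r) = (r - 3)*(r - 1)*(r + 3)*(r)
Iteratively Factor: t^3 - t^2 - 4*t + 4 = (t - 1)*(t^2 - 4) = (t - 1)*(t + 2)*(t - 2)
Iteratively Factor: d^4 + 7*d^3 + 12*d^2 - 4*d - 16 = (d + 4)*(d^3 + 3*d^2 - 4) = (d + 2)*(d + 4)*(d^2 + d - 2) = (d + 2)^2*(d + 4)*(d - 1)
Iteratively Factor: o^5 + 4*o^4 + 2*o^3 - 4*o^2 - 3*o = (o)*(o^4 + 4*o^3 + 2*o^2 - 4*o - 3) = o*(o + 1)*(o^3 + 3*o^2 - o - 3) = o*(o + 1)*(o + 3)*(o^2 - 1) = o*(o + 1)^2*(o + 3)*(o - 1)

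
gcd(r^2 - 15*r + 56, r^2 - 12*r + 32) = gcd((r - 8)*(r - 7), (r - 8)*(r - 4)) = r - 8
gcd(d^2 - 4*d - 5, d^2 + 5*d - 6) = 1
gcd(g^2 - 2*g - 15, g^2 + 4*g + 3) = g + 3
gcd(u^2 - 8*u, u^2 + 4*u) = u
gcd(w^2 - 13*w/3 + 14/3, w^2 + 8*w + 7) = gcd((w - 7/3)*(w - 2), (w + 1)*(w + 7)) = 1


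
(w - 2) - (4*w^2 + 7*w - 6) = -4*w^2 - 6*w + 4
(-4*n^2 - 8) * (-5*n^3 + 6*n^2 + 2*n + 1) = 20*n^5 - 24*n^4 + 32*n^3 - 52*n^2 - 16*n - 8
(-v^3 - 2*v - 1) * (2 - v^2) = v^5 + v^2 - 4*v - 2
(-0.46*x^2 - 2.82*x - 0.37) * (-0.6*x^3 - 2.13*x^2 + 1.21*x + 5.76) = 0.276*x^5 + 2.6718*x^4 + 5.672*x^3 - 5.2737*x^2 - 16.6909*x - 2.1312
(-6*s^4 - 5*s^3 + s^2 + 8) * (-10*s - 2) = 60*s^5 + 62*s^4 - 2*s^2 - 80*s - 16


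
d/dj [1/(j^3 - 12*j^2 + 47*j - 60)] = (-3*j^2 + 24*j - 47)/(j^3 - 12*j^2 + 47*j - 60)^2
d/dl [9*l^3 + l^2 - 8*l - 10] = 27*l^2 + 2*l - 8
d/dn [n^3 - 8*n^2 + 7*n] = 3*n^2 - 16*n + 7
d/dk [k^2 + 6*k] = 2*k + 6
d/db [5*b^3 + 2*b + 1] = 15*b^2 + 2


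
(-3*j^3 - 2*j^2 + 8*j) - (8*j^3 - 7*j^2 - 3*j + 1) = -11*j^3 + 5*j^2 + 11*j - 1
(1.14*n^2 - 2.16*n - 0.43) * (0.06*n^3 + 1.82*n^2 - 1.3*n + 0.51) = 0.0684*n^5 + 1.9452*n^4 - 5.439*n^3 + 2.6068*n^2 - 0.5426*n - 0.2193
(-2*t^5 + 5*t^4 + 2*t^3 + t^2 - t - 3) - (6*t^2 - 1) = -2*t^5 + 5*t^4 + 2*t^3 - 5*t^2 - t - 2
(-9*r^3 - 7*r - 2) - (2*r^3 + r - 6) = -11*r^3 - 8*r + 4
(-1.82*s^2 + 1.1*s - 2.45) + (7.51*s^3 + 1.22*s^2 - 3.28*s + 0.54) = 7.51*s^3 - 0.6*s^2 - 2.18*s - 1.91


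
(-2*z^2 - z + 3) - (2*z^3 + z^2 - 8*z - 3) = -2*z^3 - 3*z^2 + 7*z + 6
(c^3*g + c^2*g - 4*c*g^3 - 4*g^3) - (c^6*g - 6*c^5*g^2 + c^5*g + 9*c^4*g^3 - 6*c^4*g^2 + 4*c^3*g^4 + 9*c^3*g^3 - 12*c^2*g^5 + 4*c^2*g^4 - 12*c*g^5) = -c^6*g + 6*c^5*g^2 - c^5*g - 9*c^4*g^3 + 6*c^4*g^2 - 4*c^3*g^4 - 9*c^3*g^3 + c^3*g + 12*c^2*g^5 - 4*c^2*g^4 + c^2*g + 12*c*g^5 - 4*c*g^3 - 4*g^3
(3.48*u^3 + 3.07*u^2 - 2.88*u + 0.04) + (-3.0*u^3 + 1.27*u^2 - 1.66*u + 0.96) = 0.48*u^3 + 4.34*u^2 - 4.54*u + 1.0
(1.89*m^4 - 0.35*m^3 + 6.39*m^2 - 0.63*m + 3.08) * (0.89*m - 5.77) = 1.6821*m^5 - 11.2168*m^4 + 7.7066*m^3 - 37.431*m^2 + 6.3763*m - 17.7716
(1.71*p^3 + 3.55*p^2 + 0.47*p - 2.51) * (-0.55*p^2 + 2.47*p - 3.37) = -0.9405*p^5 + 2.2712*p^4 + 2.7473*p^3 - 9.4221*p^2 - 7.7836*p + 8.4587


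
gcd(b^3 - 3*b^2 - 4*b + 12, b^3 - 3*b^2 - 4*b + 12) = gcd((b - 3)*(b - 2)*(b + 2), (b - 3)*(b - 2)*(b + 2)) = b^3 - 3*b^2 - 4*b + 12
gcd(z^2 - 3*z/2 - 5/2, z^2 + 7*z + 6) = z + 1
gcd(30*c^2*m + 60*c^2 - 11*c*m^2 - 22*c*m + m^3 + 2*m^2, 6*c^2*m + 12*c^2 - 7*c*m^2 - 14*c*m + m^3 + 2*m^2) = 6*c*m + 12*c - m^2 - 2*m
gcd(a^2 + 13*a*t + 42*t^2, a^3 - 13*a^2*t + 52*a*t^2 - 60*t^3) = 1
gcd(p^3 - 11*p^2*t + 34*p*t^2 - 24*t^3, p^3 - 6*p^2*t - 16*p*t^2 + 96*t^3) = p^2 - 10*p*t + 24*t^2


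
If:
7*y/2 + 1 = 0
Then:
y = -2/7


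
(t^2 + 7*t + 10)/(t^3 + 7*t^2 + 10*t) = 1/t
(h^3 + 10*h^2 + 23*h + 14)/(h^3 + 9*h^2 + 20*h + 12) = (h + 7)/(h + 6)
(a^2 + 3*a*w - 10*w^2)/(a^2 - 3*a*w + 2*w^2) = (-a - 5*w)/(-a + w)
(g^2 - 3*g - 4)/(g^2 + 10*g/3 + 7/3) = 3*(g - 4)/(3*g + 7)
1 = 1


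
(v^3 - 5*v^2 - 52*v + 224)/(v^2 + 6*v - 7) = (v^2 - 12*v + 32)/(v - 1)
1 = 1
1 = 1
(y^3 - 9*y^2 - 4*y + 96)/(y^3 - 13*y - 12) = (y - 8)/(y + 1)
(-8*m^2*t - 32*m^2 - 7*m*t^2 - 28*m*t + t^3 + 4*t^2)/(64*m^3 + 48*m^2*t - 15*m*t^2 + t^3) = (t + 4)/(-8*m + t)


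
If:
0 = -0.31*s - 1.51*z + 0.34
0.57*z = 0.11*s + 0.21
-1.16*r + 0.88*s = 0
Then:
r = -0.27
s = -0.36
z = 0.30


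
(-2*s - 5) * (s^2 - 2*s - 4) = -2*s^3 - s^2 + 18*s + 20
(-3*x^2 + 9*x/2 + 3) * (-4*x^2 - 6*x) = 12*x^4 - 39*x^2 - 18*x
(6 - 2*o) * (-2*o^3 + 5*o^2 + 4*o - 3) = 4*o^4 - 22*o^3 + 22*o^2 + 30*o - 18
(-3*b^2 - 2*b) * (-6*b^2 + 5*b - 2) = 18*b^4 - 3*b^3 - 4*b^2 + 4*b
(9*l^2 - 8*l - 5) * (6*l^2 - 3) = 54*l^4 - 48*l^3 - 57*l^2 + 24*l + 15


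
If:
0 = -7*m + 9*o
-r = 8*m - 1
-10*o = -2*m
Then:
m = 0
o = 0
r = 1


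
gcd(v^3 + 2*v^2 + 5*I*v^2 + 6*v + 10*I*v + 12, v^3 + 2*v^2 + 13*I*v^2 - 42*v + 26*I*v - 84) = v^2 + v*(2 + 6*I) + 12*I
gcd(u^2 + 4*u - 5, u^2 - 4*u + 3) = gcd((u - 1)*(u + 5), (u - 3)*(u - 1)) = u - 1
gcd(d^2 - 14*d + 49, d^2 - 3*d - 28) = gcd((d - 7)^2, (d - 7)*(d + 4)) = d - 7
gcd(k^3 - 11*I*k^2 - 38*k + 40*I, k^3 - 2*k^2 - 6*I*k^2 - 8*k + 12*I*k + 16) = k^2 - 6*I*k - 8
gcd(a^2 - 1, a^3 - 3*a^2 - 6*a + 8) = a - 1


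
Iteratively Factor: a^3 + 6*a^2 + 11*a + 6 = (a + 3)*(a^2 + 3*a + 2) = (a + 2)*(a + 3)*(a + 1)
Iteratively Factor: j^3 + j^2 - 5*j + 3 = (j - 1)*(j^2 + 2*j - 3) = (j - 1)*(j + 3)*(j - 1)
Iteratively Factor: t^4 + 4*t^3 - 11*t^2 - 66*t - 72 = (t - 4)*(t^3 + 8*t^2 + 21*t + 18) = (t - 4)*(t + 3)*(t^2 + 5*t + 6) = (t - 4)*(t + 2)*(t + 3)*(t + 3)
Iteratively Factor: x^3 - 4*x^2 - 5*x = (x + 1)*(x^2 - 5*x) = x*(x + 1)*(x - 5)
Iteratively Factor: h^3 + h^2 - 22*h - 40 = (h + 4)*(h^2 - 3*h - 10) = (h - 5)*(h + 4)*(h + 2)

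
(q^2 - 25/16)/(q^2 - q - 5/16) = (4*q + 5)/(4*q + 1)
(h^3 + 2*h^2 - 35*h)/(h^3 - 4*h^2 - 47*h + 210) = h/(h - 6)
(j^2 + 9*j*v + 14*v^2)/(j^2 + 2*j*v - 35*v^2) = (-j - 2*v)/(-j + 5*v)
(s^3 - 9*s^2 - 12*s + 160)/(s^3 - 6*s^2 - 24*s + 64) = (s - 5)/(s - 2)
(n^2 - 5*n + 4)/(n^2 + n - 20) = (n - 1)/(n + 5)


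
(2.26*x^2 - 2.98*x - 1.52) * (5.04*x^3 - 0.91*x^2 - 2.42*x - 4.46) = 11.3904*x^5 - 17.0758*x^4 - 10.4182*x^3 - 1.4848*x^2 + 16.9692*x + 6.7792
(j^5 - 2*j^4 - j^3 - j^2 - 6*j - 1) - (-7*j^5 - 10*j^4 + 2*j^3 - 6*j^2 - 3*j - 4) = 8*j^5 + 8*j^4 - 3*j^3 + 5*j^2 - 3*j + 3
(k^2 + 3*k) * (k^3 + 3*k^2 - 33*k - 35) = k^5 + 6*k^4 - 24*k^3 - 134*k^2 - 105*k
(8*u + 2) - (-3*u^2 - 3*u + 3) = 3*u^2 + 11*u - 1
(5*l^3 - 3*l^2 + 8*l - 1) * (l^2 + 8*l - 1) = 5*l^5 + 37*l^4 - 21*l^3 + 66*l^2 - 16*l + 1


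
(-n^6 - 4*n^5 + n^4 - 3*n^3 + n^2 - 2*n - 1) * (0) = 0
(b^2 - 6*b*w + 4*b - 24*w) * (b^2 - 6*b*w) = b^4 - 12*b^3*w + 4*b^3 + 36*b^2*w^2 - 48*b^2*w + 144*b*w^2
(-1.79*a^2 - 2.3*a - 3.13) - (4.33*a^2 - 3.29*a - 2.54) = -6.12*a^2 + 0.99*a - 0.59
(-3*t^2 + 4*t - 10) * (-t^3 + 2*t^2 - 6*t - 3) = 3*t^5 - 10*t^4 + 36*t^3 - 35*t^2 + 48*t + 30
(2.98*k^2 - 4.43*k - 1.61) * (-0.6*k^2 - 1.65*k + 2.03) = -1.788*k^4 - 2.259*k^3 + 14.3249*k^2 - 6.3364*k - 3.2683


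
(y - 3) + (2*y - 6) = 3*y - 9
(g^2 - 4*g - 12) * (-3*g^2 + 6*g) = -3*g^4 + 18*g^3 + 12*g^2 - 72*g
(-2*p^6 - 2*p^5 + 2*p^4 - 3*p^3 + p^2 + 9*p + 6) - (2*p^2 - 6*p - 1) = -2*p^6 - 2*p^5 + 2*p^4 - 3*p^3 - p^2 + 15*p + 7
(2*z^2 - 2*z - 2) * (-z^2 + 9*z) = -2*z^4 + 20*z^3 - 16*z^2 - 18*z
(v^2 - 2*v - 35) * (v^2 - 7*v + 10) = v^4 - 9*v^3 - 11*v^2 + 225*v - 350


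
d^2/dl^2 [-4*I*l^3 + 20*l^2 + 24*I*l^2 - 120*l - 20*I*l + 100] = -24*I*l + 40 + 48*I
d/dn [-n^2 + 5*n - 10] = 5 - 2*n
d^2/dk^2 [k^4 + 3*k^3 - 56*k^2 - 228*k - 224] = 12*k^2 + 18*k - 112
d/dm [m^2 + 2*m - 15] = 2*m + 2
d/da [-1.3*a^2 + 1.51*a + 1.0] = 1.51 - 2.6*a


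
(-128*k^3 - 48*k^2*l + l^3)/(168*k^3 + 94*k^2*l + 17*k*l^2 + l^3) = (-32*k^2 - 4*k*l + l^2)/(42*k^2 + 13*k*l + l^2)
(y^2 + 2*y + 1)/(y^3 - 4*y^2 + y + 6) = (y + 1)/(y^2 - 5*y + 6)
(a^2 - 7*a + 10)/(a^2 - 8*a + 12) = (a - 5)/(a - 6)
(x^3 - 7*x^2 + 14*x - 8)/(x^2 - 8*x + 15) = (x^3 - 7*x^2 + 14*x - 8)/(x^2 - 8*x + 15)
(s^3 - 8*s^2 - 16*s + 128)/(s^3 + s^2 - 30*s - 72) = (s^2 - 12*s + 32)/(s^2 - 3*s - 18)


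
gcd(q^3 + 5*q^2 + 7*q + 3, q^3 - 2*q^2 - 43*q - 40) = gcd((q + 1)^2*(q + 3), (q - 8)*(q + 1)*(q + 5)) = q + 1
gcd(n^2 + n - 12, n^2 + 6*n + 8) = n + 4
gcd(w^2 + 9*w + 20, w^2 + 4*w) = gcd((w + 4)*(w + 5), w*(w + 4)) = w + 4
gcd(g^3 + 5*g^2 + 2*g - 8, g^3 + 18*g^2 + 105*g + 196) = g + 4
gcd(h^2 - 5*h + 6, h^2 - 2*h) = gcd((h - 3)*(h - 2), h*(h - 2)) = h - 2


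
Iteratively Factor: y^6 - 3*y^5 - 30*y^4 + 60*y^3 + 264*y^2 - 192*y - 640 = (y - 5)*(y^5 + 2*y^4 - 20*y^3 - 40*y^2 + 64*y + 128) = (y - 5)*(y - 4)*(y^4 + 6*y^3 + 4*y^2 - 24*y - 32) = (y - 5)*(y - 4)*(y + 2)*(y^3 + 4*y^2 - 4*y - 16) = (y - 5)*(y - 4)*(y - 2)*(y + 2)*(y^2 + 6*y + 8) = (y - 5)*(y - 4)*(y - 2)*(y + 2)*(y + 4)*(y + 2)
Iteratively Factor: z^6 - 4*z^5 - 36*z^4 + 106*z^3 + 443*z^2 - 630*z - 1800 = (z - 5)*(z^5 + z^4 - 31*z^3 - 49*z^2 + 198*z + 360) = (z - 5)*(z - 3)*(z^4 + 4*z^3 - 19*z^2 - 106*z - 120) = (z - 5)*(z - 3)*(z + 4)*(z^3 - 19*z - 30) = (z - 5)*(z - 3)*(z + 3)*(z + 4)*(z^2 - 3*z - 10) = (z - 5)*(z - 3)*(z + 2)*(z + 3)*(z + 4)*(z - 5)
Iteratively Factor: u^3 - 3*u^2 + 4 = (u + 1)*(u^2 - 4*u + 4) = (u - 2)*(u + 1)*(u - 2)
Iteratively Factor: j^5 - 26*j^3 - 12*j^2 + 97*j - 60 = (j - 5)*(j^4 + 5*j^3 - j^2 - 17*j + 12) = (j - 5)*(j - 1)*(j^3 + 6*j^2 + 5*j - 12) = (j - 5)*(j - 1)*(j + 4)*(j^2 + 2*j - 3) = (j - 5)*(j - 1)*(j + 3)*(j + 4)*(j - 1)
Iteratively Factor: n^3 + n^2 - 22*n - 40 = (n + 4)*(n^2 - 3*n - 10) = (n - 5)*(n + 4)*(n + 2)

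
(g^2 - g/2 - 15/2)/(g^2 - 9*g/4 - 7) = 2*(-2*g^2 + g + 15)/(-4*g^2 + 9*g + 28)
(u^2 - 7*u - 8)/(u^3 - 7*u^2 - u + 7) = (u - 8)/(u^2 - 8*u + 7)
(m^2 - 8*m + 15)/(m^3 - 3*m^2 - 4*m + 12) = (m - 5)/(m^2 - 4)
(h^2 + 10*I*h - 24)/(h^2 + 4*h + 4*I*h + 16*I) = (h + 6*I)/(h + 4)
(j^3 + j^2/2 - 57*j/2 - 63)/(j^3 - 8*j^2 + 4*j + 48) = (2*j^2 + 13*j + 21)/(2*(j^2 - 2*j - 8))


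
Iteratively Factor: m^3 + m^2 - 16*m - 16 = (m + 4)*(m^2 - 3*m - 4) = (m + 1)*(m + 4)*(m - 4)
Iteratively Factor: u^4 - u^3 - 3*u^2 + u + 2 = (u + 1)*(u^3 - 2*u^2 - u + 2) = (u + 1)^2*(u^2 - 3*u + 2) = (u - 1)*(u + 1)^2*(u - 2)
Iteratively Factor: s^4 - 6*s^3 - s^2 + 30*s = (s - 5)*(s^3 - s^2 - 6*s) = (s - 5)*(s - 3)*(s^2 + 2*s) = s*(s - 5)*(s - 3)*(s + 2)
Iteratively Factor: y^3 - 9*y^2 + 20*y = (y - 5)*(y^2 - 4*y) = (y - 5)*(y - 4)*(y)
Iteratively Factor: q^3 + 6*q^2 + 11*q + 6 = (q + 3)*(q^2 + 3*q + 2) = (q + 2)*(q + 3)*(q + 1)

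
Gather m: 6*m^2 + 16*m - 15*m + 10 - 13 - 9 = 6*m^2 + m - 12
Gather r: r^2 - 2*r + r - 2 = r^2 - r - 2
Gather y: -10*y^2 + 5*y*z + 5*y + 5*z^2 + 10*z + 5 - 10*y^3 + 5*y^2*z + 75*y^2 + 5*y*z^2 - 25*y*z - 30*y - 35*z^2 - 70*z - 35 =-10*y^3 + y^2*(5*z + 65) + y*(5*z^2 - 20*z - 25) - 30*z^2 - 60*z - 30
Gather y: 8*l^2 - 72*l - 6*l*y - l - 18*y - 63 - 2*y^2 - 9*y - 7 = 8*l^2 - 73*l - 2*y^2 + y*(-6*l - 27) - 70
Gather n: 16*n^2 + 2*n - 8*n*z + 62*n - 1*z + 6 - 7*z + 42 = 16*n^2 + n*(64 - 8*z) - 8*z + 48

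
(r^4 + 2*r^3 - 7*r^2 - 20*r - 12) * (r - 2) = r^5 - 11*r^3 - 6*r^2 + 28*r + 24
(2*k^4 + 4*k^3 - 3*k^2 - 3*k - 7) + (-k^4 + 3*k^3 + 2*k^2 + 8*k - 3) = k^4 + 7*k^3 - k^2 + 5*k - 10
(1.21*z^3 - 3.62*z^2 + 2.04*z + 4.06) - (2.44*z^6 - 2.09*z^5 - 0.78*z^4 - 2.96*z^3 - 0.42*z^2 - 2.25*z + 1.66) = -2.44*z^6 + 2.09*z^5 + 0.78*z^4 + 4.17*z^3 - 3.2*z^2 + 4.29*z + 2.4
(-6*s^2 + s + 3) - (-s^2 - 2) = -5*s^2 + s + 5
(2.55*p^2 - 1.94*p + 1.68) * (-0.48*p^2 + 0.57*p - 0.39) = -1.224*p^4 + 2.3847*p^3 - 2.9067*p^2 + 1.7142*p - 0.6552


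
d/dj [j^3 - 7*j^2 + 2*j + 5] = 3*j^2 - 14*j + 2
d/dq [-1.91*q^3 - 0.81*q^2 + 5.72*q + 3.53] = -5.73*q^2 - 1.62*q + 5.72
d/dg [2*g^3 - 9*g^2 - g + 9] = 6*g^2 - 18*g - 1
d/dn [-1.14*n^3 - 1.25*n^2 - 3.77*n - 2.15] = -3.42*n^2 - 2.5*n - 3.77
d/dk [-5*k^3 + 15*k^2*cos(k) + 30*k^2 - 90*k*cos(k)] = -15*k^2*sin(k) - 15*k^2 + 90*k*sin(k) + 30*k*cos(k) + 60*k - 90*cos(k)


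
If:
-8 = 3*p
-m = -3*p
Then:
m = -8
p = -8/3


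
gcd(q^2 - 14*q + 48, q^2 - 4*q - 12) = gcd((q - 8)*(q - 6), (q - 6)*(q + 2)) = q - 6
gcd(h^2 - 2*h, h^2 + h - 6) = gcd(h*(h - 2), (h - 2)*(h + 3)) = h - 2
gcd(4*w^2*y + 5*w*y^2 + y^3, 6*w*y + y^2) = y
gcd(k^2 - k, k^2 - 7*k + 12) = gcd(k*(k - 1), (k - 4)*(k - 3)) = 1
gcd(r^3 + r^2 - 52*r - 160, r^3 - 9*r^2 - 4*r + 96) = r - 8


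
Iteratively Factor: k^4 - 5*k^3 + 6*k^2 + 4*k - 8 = (k - 2)*(k^3 - 3*k^2 + 4) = (k - 2)^2*(k^2 - k - 2) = (k - 2)^2*(k + 1)*(k - 2)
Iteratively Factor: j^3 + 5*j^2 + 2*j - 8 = (j + 2)*(j^2 + 3*j - 4) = (j + 2)*(j + 4)*(j - 1)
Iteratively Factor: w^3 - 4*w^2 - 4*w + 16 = (w - 4)*(w^2 - 4) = (w - 4)*(w + 2)*(w - 2)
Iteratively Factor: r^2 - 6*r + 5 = (r - 1)*(r - 5)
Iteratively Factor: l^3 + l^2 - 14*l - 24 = (l - 4)*(l^2 + 5*l + 6) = (l - 4)*(l + 2)*(l + 3)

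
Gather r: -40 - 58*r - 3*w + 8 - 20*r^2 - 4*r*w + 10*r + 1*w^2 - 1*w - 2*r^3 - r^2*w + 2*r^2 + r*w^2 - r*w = -2*r^3 + r^2*(-w - 18) + r*(w^2 - 5*w - 48) + w^2 - 4*w - 32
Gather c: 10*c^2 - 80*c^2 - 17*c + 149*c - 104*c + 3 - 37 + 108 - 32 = -70*c^2 + 28*c + 42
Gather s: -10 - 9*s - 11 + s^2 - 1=s^2 - 9*s - 22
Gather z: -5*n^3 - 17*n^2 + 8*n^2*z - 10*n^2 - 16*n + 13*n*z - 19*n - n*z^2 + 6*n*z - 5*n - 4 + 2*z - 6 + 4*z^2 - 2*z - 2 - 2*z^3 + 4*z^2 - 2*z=-5*n^3 - 27*n^2 - 40*n - 2*z^3 + z^2*(8 - n) + z*(8*n^2 + 19*n - 2) - 12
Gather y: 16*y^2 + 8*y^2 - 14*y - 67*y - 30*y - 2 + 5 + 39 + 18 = 24*y^2 - 111*y + 60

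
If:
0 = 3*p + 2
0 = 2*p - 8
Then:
No Solution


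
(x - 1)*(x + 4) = x^2 + 3*x - 4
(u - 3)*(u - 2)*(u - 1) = u^3 - 6*u^2 + 11*u - 6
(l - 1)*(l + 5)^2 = l^3 + 9*l^2 + 15*l - 25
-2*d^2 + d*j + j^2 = (-d + j)*(2*d + j)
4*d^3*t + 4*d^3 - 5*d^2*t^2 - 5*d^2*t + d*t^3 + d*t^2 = (-4*d + t)*(-d + t)*(d*t + d)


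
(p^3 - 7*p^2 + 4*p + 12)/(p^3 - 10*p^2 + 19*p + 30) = (p - 2)/(p - 5)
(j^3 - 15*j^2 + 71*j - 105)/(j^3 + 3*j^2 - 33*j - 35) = (j^2 - 10*j + 21)/(j^2 + 8*j + 7)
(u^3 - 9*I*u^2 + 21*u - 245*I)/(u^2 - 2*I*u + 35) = u - 7*I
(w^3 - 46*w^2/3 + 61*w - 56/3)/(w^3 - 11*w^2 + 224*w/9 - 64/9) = 3*(w - 7)/(3*w - 8)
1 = 1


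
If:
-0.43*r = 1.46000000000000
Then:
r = -3.40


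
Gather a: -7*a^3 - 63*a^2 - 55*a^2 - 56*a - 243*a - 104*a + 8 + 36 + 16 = -7*a^3 - 118*a^2 - 403*a + 60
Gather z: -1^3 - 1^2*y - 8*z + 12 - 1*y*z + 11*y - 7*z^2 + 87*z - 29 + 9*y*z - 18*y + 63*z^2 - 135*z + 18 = -8*y + 56*z^2 + z*(8*y - 56)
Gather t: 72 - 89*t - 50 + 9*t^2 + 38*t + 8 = 9*t^2 - 51*t + 30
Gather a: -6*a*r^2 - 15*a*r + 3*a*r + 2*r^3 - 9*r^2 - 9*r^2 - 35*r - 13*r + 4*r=a*(-6*r^2 - 12*r) + 2*r^3 - 18*r^2 - 44*r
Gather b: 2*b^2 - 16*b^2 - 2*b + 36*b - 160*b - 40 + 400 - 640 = -14*b^2 - 126*b - 280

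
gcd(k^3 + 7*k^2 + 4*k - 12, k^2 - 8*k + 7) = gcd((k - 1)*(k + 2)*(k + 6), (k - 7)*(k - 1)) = k - 1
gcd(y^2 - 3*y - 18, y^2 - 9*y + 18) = y - 6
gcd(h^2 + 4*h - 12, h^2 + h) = 1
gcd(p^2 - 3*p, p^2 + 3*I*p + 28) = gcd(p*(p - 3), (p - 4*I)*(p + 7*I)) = 1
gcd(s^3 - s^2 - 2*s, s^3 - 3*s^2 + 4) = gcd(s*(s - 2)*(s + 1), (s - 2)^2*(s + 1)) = s^2 - s - 2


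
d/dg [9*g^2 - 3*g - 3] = 18*g - 3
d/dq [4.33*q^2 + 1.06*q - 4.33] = 8.66*q + 1.06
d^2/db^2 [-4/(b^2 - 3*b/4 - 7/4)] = 32*(-16*b^2 + 12*b + (8*b - 3)^2 + 28)/(-4*b^2 + 3*b + 7)^3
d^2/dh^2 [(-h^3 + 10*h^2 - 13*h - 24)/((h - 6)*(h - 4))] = 2*(11*h^3 - 72*h^2 - 72*h + 816)/(h^6 - 30*h^5 + 372*h^4 - 2440*h^3 + 8928*h^2 - 17280*h + 13824)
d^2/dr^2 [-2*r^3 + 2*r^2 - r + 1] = 4 - 12*r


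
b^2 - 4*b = b*(b - 4)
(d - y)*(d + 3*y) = d^2 + 2*d*y - 3*y^2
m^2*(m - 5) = m^3 - 5*m^2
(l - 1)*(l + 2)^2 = l^3 + 3*l^2 - 4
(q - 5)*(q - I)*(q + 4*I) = q^3 - 5*q^2 + 3*I*q^2 + 4*q - 15*I*q - 20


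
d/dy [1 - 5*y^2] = -10*y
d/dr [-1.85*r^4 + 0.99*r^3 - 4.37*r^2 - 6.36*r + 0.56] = -7.4*r^3 + 2.97*r^2 - 8.74*r - 6.36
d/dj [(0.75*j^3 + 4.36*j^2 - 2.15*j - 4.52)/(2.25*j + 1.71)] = (3.375*j^3 + 13.6575*j^2 + 14.9112*j + 6.4935)/(5.0625*j^2 + 7.695*j + 2.9241)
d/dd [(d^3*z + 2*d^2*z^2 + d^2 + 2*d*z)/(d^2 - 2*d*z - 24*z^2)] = z*(d^4 - 4*d^3*z - 76*d^2*z^2 - 4*d^2 - 96*d*z^3 - 48*d*z - 48*z^2)/(d^4 - 4*d^3*z - 44*d^2*z^2 + 96*d*z^3 + 576*z^4)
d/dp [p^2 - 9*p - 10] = 2*p - 9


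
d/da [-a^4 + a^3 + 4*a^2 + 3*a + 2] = -4*a^3 + 3*a^2 + 8*a + 3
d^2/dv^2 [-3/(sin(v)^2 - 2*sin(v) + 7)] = 6*(2*sin(v)^4 - 3*sin(v)^3 - 15*sin(v)^2 + 13*sin(v) + 3)/(sin(v)^2 - 2*sin(v) + 7)^3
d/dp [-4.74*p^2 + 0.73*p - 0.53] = 0.73 - 9.48*p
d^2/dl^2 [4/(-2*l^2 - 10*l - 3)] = 16*(2*l^2 + 10*l - 2*(2*l + 5)^2 + 3)/(2*l^2 + 10*l + 3)^3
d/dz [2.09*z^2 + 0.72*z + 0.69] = 4.18*z + 0.72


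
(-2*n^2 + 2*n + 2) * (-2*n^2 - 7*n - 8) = 4*n^4 + 10*n^3 - 2*n^2 - 30*n - 16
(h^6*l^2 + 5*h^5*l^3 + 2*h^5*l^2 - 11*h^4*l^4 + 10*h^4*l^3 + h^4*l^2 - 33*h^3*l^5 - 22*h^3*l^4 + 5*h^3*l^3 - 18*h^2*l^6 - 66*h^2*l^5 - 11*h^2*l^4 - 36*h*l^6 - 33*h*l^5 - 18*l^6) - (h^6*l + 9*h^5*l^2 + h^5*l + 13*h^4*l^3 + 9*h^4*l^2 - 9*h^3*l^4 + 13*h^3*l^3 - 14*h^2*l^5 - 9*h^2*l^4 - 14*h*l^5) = h^6*l^2 - h^6*l + 5*h^5*l^3 - 7*h^5*l^2 - h^5*l - 11*h^4*l^4 - 3*h^4*l^3 - 8*h^4*l^2 - 33*h^3*l^5 - 13*h^3*l^4 - 8*h^3*l^3 - 18*h^2*l^6 - 52*h^2*l^5 - 2*h^2*l^4 - 36*h*l^6 - 19*h*l^5 - 18*l^6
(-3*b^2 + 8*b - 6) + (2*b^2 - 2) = -b^2 + 8*b - 8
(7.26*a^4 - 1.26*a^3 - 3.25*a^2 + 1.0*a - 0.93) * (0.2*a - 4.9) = 1.452*a^5 - 35.826*a^4 + 5.524*a^3 + 16.125*a^2 - 5.086*a + 4.557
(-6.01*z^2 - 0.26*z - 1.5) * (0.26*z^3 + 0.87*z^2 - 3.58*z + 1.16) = -1.5626*z^5 - 5.2963*z^4 + 20.8996*z^3 - 7.3458*z^2 + 5.0684*z - 1.74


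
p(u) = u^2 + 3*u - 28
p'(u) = 2*u + 3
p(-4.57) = -20.83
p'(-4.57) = -6.14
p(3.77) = -2.48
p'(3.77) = 10.54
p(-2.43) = -29.39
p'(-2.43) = -1.86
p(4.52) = 5.99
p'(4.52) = 12.04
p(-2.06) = -29.94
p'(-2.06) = -1.12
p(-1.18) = -30.15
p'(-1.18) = 0.64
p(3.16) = -8.53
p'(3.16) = 9.32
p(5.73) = 22.02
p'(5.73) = 14.46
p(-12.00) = 80.00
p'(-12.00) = -21.00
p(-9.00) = 26.00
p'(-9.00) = -15.00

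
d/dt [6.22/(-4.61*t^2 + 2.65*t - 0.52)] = (57.3484*t - 16.483)/(4.61*t^2 - 2.65*t + 0.52)^2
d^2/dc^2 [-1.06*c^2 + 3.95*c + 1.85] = -2.12000000000000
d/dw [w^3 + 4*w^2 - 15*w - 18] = 3*w^2 + 8*w - 15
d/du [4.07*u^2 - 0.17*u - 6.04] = 8.14*u - 0.17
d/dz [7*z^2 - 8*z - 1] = 14*z - 8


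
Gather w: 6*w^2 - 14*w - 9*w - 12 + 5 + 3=6*w^2 - 23*w - 4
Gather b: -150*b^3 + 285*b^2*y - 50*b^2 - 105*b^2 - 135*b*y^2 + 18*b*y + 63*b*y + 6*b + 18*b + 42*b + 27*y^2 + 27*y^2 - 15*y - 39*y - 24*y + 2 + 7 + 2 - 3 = -150*b^3 + b^2*(285*y - 155) + b*(-135*y^2 + 81*y + 66) + 54*y^2 - 78*y + 8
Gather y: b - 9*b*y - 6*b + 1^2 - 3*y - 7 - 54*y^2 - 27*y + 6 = -5*b - 54*y^2 + y*(-9*b - 30)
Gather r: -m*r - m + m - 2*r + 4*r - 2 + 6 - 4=r*(2 - m)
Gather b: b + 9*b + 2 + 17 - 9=10*b + 10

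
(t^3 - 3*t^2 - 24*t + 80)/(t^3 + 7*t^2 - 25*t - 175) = (t^2 - 8*t + 16)/(t^2 + 2*t - 35)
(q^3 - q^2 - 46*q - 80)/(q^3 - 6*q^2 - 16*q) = (q + 5)/q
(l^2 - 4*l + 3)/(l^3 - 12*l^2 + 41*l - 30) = (l - 3)/(l^2 - 11*l + 30)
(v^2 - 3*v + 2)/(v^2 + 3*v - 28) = (v^2 - 3*v + 2)/(v^2 + 3*v - 28)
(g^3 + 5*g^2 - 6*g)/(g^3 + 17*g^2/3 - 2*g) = 3*(g - 1)/(3*g - 1)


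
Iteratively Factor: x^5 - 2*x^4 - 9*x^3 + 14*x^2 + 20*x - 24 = (x - 1)*(x^4 - x^3 - 10*x^2 + 4*x + 24) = (x - 2)*(x - 1)*(x^3 + x^2 - 8*x - 12) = (x - 3)*(x - 2)*(x - 1)*(x^2 + 4*x + 4) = (x - 3)*(x - 2)*(x - 1)*(x + 2)*(x + 2)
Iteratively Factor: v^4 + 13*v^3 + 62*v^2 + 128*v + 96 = (v + 4)*(v^3 + 9*v^2 + 26*v + 24) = (v + 3)*(v + 4)*(v^2 + 6*v + 8) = (v + 3)*(v + 4)^2*(v + 2)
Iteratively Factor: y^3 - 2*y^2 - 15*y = (y - 5)*(y^2 + 3*y) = (y - 5)*(y + 3)*(y)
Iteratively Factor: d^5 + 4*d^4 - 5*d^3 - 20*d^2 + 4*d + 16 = (d + 4)*(d^4 - 5*d^2 + 4) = (d - 1)*(d + 4)*(d^3 + d^2 - 4*d - 4) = (d - 1)*(d + 2)*(d + 4)*(d^2 - d - 2) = (d - 1)*(d + 1)*(d + 2)*(d + 4)*(d - 2)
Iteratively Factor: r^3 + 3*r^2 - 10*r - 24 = (r - 3)*(r^2 + 6*r + 8) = (r - 3)*(r + 4)*(r + 2)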